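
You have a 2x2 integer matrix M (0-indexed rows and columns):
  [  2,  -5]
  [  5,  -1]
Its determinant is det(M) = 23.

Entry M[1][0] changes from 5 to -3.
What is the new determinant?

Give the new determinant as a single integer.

det is linear in row 1: changing M[1][0] by delta changes det by delta * cofactor(1,0).
Cofactor C_10 = (-1)^(1+0) * minor(1,0) = 5
Entry delta = -3 - 5 = -8
Det delta = -8 * 5 = -40
New det = 23 + -40 = -17

Answer: -17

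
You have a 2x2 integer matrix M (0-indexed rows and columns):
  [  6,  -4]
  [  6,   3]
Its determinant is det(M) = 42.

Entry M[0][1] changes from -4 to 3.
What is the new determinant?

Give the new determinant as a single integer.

Answer: 0

Derivation:
det is linear in row 0: changing M[0][1] by delta changes det by delta * cofactor(0,1).
Cofactor C_01 = (-1)^(0+1) * minor(0,1) = -6
Entry delta = 3 - -4 = 7
Det delta = 7 * -6 = -42
New det = 42 + -42 = 0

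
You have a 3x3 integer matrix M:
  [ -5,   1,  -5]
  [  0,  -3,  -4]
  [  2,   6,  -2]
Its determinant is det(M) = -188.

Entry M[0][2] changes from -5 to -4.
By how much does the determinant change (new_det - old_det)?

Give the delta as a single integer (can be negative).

Answer: 6

Derivation:
Cofactor C_02 = 6
Entry delta = -4 - -5 = 1
Det delta = entry_delta * cofactor = 1 * 6 = 6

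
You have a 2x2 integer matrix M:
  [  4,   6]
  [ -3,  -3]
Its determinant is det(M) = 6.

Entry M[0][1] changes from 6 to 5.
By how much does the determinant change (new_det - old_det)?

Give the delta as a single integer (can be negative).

Cofactor C_01 = 3
Entry delta = 5 - 6 = -1
Det delta = entry_delta * cofactor = -1 * 3 = -3

Answer: -3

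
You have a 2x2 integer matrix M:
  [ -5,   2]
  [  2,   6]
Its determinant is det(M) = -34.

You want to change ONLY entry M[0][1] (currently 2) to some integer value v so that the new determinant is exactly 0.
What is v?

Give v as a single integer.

det is linear in entry M[0][1]: det = old_det + (v - 2) * C_01
Cofactor C_01 = -2
Want det = 0: -34 + (v - 2) * -2 = 0
  (v - 2) = 34 / -2 = -17
  v = 2 + (-17) = -15

Answer: -15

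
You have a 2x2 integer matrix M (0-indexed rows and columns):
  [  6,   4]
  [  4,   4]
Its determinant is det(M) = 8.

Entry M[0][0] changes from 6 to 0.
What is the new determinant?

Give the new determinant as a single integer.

Answer: -16

Derivation:
det is linear in row 0: changing M[0][0] by delta changes det by delta * cofactor(0,0).
Cofactor C_00 = (-1)^(0+0) * minor(0,0) = 4
Entry delta = 0 - 6 = -6
Det delta = -6 * 4 = -24
New det = 8 + -24 = -16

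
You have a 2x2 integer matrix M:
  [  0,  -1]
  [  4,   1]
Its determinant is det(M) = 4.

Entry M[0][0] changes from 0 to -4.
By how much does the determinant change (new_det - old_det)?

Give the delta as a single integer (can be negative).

Answer: -4

Derivation:
Cofactor C_00 = 1
Entry delta = -4 - 0 = -4
Det delta = entry_delta * cofactor = -4 * 1 = -4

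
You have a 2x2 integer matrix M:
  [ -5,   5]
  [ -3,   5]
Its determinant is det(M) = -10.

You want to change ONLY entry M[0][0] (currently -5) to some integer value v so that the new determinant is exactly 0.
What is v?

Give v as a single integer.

Answer: -3

Derivation:
det is linear in entry M[0][0]: det = old_det + (v - -5) * C_00
Cofactor C_00 = 5
Want det = 0: -10 + (v - -5) * 5 = 0
  (v - -5) = 10 / 5 = 2
  v = -5 + (2) = -3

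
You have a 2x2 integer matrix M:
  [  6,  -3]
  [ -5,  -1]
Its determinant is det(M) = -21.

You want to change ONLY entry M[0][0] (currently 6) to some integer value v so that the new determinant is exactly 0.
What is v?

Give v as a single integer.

det is linear in entry M[0][0]: det = old_det + (v - 6) * C_00
Cofactor C_00 = -1
Want det = 0: -21 + (v - 6) * -1 = 0
  (v - 6) = 21 / -1 = -21
  v = 6 + (-21) = -15

Answer: -15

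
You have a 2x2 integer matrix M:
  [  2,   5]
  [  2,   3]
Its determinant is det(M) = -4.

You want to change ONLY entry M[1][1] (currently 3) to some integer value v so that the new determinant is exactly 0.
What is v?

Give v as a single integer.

det is linear in entry M[1][1]: det = old_det + (v - 3) * C_11
Cofactor C_11 = 2
Want det = 0: -4 + (v - 3) * 2 = 0
  (v - 3) = 4 / 2 = 2
  v = 3 + (2) = 5

Answer: 5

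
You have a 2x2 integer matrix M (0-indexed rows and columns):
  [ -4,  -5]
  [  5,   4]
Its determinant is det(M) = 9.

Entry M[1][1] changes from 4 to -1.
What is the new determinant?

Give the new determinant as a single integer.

det is linear in row 1: changing M[1][1] by delta changes det by delta * cofactor(1,1).
Cofactor C_11 = (-1)^(1+1) * minor(1,1) = -4
Entry delta = -1 - 4 = -5
Det delta = -5 * -4 = 20
New det = 9 + 20 = 29

Answer: 29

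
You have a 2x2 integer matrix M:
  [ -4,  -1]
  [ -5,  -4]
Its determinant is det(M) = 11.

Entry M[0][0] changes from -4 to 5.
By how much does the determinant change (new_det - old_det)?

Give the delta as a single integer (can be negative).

Cofactor C_00 = -4
Entry delta = 5 - -4 = 9
Det delta = entry_delta * cofactor = 9 * -4 = -36

Answer: -36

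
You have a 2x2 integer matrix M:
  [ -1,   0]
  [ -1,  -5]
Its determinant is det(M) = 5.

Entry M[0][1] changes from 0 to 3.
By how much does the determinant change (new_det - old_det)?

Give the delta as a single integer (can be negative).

Answer: 3

Derivation:
Cofactor C_01 = 1
Entry delta = 3 - 0 = 3
Det delta = entry_delta * cofactor = 3 * 1 = 3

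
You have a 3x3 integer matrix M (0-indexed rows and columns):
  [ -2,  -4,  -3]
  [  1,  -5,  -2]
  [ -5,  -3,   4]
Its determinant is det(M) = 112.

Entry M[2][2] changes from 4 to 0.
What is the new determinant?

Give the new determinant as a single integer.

Answer: 56

Derivation:
det is linear in row 2: changing M[2][2] by delta changes det by delta * cofactor(2,2).
Cofactor C_22 = (-1)^(2+2) * minor(2,2) = 14
Entry delta = 0 - 4 = -4
Det delta = -4 * 14 = -56
New det = 112 + -56 = 56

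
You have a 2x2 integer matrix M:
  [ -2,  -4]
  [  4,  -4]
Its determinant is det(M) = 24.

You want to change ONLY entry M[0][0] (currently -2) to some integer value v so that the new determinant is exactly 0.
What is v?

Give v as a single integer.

Answer: 4

Derivation:
det is linear in entry M[0][0]: det = old_det + (v - -2) * C_00
Cofactor C_00 = -4
Want det = 0: 24 + (v - -2) * -4 = 0
  (v - -2) = -24 / -4 = 6
  v = -2 + (6) = 4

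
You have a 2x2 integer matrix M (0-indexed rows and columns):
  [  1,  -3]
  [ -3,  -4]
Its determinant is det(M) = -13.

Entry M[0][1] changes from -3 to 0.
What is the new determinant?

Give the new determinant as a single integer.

det is linear in row 0: changing M[0][1] by delta changes det by delta * cofactor(0,1).
Cofactor C_01 = (-1)^(0+1) * minor(0,1) = 3
Entry delta = 0 - -3 = 3
Det delta = 3 * 3 = 9
New det = -13 + 9 = -4

Answer: -4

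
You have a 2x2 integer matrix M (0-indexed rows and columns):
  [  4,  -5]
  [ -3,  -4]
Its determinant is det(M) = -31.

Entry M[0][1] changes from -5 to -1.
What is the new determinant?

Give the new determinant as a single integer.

Answer: -19

Derivation:
det is linear in row 0: changing M[0][1] by delta changes det by delta * cofactor(0,1).
Cofactor C_01 = (-1)^(0+1) * minor(0,1) = 3
Entry delta = -1 - -5 = 4
Det delta = 4 * 3 = 12
New det = -31 + 12 = -19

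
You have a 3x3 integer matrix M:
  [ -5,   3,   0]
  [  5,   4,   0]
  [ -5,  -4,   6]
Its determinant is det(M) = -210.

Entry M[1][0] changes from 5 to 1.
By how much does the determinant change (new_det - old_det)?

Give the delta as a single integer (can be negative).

Answer: 72

Derivation:
Cofactor C_10 = -18
Entry delta = 1 - 5 = -4
Det delta = entry_delta * cofactor = -4 * -18 = 72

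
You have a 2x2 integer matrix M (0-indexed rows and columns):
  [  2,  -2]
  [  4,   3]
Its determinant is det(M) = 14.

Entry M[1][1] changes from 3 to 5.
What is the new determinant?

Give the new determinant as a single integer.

det is linear in row 1: changing M[1][1] by delta changes det by delta * cofactor(1,1).
Cofactor C_11 = (-1)^(1+1) * minor(1,1) = 2
Entry delta = 5 - 3 = 2
Det delta = 2 * 2 = 4
New det = 14 + 4 = 18

Answer: 18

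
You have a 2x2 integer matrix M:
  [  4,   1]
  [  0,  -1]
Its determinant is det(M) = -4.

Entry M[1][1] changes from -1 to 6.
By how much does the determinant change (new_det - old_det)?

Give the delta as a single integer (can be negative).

Cofactor C_11 = 4
Entry delta = 6 - -1 = 7
Det delta = entry_delta * cofactor = 7 * 4 = 28

Answer: 28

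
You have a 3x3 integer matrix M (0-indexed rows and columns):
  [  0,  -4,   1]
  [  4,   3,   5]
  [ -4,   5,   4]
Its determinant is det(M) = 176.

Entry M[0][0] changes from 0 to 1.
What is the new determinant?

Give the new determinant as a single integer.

det is linear in row 0: changing M[0][0] by delta changes det by delta * cofactor(0,0).
Cofactor C_00 = (-1)^(0+0) * minor(0,0) = -13
Entry delta = 1 - 0 = 1
Det delta = 1 * -13 = -13
New det = 176 + -13 = 163

Answer: 163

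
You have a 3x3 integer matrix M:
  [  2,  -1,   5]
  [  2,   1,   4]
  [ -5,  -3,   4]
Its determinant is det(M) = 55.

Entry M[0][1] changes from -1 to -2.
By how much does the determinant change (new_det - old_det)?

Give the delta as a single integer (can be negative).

Answer: 28

Derivation:
Cofactor C_01 = -28
Entry delta = -2 - -1 = -1
Det delta = entry_delta * cofactor = -1 * -28 = 28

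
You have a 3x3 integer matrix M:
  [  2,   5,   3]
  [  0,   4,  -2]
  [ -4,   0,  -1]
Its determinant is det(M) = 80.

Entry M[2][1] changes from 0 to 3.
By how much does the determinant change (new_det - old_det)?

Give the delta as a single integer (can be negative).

Answer: 12

Derivation:
Cofactor C_21 = 4
Entry delta = 3 - 0 = 3
Det delta = entry_delta * cofactor = 3 * 4 = 12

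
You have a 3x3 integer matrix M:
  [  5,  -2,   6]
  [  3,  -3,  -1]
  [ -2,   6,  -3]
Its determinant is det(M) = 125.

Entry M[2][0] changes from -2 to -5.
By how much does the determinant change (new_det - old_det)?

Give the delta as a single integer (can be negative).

Cofactor C_20 = 20
Entry delta = -5 - -2 = -3
Det delta = entry_delta * cofactor = -3 * 20 = -60

Answer: -60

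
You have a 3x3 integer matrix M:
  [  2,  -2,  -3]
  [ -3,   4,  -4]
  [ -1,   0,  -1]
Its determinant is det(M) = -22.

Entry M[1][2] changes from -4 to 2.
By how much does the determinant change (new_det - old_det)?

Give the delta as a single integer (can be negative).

Answer: 12

Derivation:
Cofactor C_12 = 2
Entry delta = 2 - -4 = 6
Det delta = entry_delta * cofactor = 6 * 2 = 12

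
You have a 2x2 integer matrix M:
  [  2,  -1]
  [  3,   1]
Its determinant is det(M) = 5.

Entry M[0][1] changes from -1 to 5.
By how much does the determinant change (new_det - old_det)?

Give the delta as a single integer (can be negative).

Answer: -18

Derivation:
Cofactor C_01 = -3
Entry delta = 5 - -1 = 6
Det delta = entry_delta * cofactor = 6 * -3 = -18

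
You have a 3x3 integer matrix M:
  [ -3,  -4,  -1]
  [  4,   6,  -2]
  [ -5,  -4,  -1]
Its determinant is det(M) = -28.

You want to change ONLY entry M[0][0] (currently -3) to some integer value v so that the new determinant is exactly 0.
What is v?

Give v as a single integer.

Answer: -5

Derivation:
det is linear in entry M[0][0]: det = old_det + (v - -3) * C_00
Cofactor C_00 = -14
Want det = 0: -28 + (v - -3) * -14 = 0
  (v - -3) = 28 / -14 = -2
  v = -3 + (-2) = -5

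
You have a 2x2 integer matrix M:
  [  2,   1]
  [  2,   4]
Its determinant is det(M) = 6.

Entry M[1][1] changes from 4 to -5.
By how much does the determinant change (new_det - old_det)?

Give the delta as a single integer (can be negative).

Answer: -18

Derivation:
Cofactor C_11 = 2
Entry delta = -5 - 4 = -9
Det delta = entry_delta * cofactor = -9 * 2 = -18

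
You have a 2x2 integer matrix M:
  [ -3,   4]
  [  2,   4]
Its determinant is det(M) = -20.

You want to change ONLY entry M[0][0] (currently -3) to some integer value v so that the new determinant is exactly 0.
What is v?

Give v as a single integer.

det is linear in entry M[0][0]: det = old_det + (v - -3) * C_00
Cofactor C_00 = 4
Want det = 0: -20 + (v - -3) * 4 = 0
  (v - -3) = 20 / 4 = 5
  v = -3 + (5) = 2

Answer: 2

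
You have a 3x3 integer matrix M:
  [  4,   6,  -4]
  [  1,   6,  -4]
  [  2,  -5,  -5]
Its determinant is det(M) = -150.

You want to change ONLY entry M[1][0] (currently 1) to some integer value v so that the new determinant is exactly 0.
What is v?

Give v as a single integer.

det is linear in entry M[1][0]: det = old_det + (v - 1) * C_10
Cofactor C_10 = 50
Want det = 0: -150 + (v - 1) * 50 = 0
  (v - 1) = 150 / 50 = 3
  v = 1 + (3) = 4

Answer: 4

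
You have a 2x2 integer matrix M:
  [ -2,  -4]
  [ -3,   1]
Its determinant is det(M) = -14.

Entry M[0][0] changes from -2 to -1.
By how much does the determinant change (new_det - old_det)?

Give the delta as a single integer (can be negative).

Answer: 1

Derivation:
Cofactor C_00 = 1
Entry delta = -1 - -2 = 1
Det delta = entry_delta * cofactor = 1 * 1 = 1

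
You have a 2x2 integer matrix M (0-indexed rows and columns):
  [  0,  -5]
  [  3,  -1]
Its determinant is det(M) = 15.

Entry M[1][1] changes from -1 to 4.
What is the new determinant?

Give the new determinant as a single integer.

Answer: 15

Derivation:
det is linear in row 1: changing M[1][1] by delta changes det by delta * cofactor(1,1).
Cofactor C_11 = (-1)^(1+1) * minor(1,1) = 0
Entry delta = 4 - -1 = 5
Det delta = 5 * 0 = 0
New det = 15 + 0 = 15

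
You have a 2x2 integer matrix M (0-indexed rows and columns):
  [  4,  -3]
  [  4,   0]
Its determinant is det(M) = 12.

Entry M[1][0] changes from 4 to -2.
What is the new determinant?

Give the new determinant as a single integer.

Answer: -6

Derivation:
det is linear in row 1: changing M[1][0] by delta changes det by delta * cofactor(1,0).
Cofactor C_10 = (-1)^(1+0) * minor(1,0) = 3
Entry delta = -2 - 4 = -6
Det delta = -6 * 3 = -18
New det = 12 + -18 = -6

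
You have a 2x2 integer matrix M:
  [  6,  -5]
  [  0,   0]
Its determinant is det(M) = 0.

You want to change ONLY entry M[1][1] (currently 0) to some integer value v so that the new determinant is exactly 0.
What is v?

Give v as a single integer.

det is linear in entry M[1][1]: det = old_det + (v - 0) * C_11
Cofactor C_11 = 6
Want det = 0: 0 + (v - 0) * 6 = 0
  (v - 0) = 0 / 6 = 0
  v = 0 + (0) = 0

Answer: 0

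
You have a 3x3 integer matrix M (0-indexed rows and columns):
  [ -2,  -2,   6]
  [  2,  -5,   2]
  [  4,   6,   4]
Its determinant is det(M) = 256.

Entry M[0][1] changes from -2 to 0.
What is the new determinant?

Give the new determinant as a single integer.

Answer: 256

Derivation:
det is linear in row 0: changing M[0][1] by delta changes det by delta * cofactor(0,1).
Cofactor C_01 = (-1)^(0+1) * minor(0,1) = 0
Entry delta = 0 - -2 = 2
Det delta = 2 * 0 = 0
New det = 256 + 0 = 256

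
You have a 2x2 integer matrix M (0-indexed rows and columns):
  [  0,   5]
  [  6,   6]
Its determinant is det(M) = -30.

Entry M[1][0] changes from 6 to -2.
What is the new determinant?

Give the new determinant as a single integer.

det is linear in row 1: changing M[1][0] by delta changes det by delta * cofactor(1,0).
Cofactor C_10 = (-1)^(1+0) * minor(1,0) = -5
Entry delta = -2 - 6 = -8
Det delta = -8 * -5 = 40
New det = -30 + 40 = 10

Answer: 10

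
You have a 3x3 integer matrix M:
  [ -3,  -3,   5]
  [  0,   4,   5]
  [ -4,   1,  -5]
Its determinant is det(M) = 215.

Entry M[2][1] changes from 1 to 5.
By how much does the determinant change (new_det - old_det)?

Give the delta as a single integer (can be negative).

Cofactor C_21 = 15
Entry delta = 5 - 1 = 4
Det delta = entry_delta * cofactor = 4 * 15 = 60

Answer: 60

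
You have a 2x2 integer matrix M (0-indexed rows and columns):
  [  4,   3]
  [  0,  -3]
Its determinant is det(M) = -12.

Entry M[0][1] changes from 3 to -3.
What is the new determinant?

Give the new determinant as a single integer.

Answer: -12

Derivation:
det is linear in row 0: changing M[0][1] by delta changes det by delta * cofactor(0,1).
Cofactor C_01 = (-1)^(0+1) * minor(0,1) = 0
Entry delta = -3 - 3 = -6
Det delta = -6 * 0 = 0
New det = -12 + 0 = -12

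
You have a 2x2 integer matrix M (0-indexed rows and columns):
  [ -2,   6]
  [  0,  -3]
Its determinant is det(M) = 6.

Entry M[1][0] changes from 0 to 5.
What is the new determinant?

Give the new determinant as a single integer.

Answer: -24

Derivation:
det is linear in row 1: changing M[1][0] by delta changes det by delta * cofactor(1,0).
Cofactor C_10 = (-1)^(1+0) * minor(1,0) = -6
Entry delta = 5 - 0 = 5
Det delta = 5 * -6 = -30
New det = 6 + -30 = -24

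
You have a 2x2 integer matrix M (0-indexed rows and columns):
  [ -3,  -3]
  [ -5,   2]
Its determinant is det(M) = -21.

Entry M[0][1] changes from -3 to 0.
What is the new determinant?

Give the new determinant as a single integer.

Answer: -6

Derivation:
det is linear in row 0: changing M[0][1] by delta changes det by delta * cofactor(0,1).
Cofactor C_01 = (-1)^(0+1) * minor(0,1) = 5
Entry delta = 0 - -3 = 3
Det delta = 3 * 5 = 15
New det = -21 + 15 = -6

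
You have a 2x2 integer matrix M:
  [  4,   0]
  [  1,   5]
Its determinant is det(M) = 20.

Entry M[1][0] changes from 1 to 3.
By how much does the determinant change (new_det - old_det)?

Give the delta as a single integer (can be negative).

Cofactor C_10 = 0
Entry delta = 3 - 1 = 2
Det delta = entry_delta * cofactor = 2 * 0 = 0

Answer: 0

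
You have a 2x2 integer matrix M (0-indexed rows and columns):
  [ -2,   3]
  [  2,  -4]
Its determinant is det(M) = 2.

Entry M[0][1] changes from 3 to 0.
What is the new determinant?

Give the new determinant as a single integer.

det is linear in row 0: changing M[0][1] by delta changes det by delta * cofactor(0,1).
Cofactor C_01 = (-1)^(0+1) * minor(0,1) = -2
Entry delta = 0 - 3 = -3
Det delta = -3 * -2 = 6
New det = 2 + 6 = 8

Answer: 8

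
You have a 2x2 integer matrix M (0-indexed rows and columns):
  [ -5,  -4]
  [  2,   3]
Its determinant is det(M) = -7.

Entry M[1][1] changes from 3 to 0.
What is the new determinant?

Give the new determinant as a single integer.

Answer: 8

Derivation:
det is linear in row 1: changing M[1][1] by delta changes det by delta * cofactor(1,1).
Cofactor C_11 = (-1)^(1+1) * minor(1,1) = -5
Entry delta = 0 - 3 = -3
Det delta = -3 * -5 = 15
New det = -7 + 15 = 8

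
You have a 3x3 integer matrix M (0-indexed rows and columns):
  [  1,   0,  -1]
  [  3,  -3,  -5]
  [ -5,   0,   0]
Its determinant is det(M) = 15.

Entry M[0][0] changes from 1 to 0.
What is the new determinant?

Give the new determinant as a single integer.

det is linear in row 0: changing M[0][0] by delta changes det by delta * cofactor(0,0).
Cofactor C_00 = (-1)^(0+0) * minor(0,0) = 0
Entry delta = 0 - 1 = -1
Det delta = -1 * 0 = 0
New det = 15 + 0 = 15

Answer: 15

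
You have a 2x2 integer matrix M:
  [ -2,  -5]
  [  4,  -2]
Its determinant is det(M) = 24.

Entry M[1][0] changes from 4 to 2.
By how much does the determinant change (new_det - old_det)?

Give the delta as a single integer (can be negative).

Answer: -10

Derivation:
Cofactor C_10 = 5
Entry delta = 2 - 4 = -2
Det delta = entry_delta * cofactor = -2 * 5 = -10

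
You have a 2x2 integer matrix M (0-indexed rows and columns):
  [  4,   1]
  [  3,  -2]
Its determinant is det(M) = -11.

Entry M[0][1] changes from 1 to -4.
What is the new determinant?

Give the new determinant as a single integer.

Answer: 4

Derivation:
det is linear in row 0: changing M[0][1] by delta changes det by delta * cofactor(0,1).
Cofactor C_01 = (-1)^(0+1) * minor(0,1) = -3
Entry delta = -4 - 1 = -5
Det delta = -5 * -3 = 15
New det = -11 + 15 = 4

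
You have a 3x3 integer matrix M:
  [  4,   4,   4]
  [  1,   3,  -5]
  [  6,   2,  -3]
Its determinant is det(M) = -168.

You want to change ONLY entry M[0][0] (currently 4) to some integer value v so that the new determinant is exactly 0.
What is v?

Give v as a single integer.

det is linear in entry M[0][0]: det = old_det + (v - 4) * C_00
Cofactor C_00 = 1
Want det = 0: -168 + (v - 4) * 1 = 0
  (v - 4) = 168 / 1 = 168
  v = 4 + (168) = 172

Answer: 172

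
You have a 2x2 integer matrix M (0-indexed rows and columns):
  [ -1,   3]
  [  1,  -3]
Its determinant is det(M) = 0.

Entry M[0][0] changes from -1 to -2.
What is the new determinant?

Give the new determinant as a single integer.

Answer: 3

Derivation:
det is linear in row 0: changing M[0][0] by delta changes det by delta * cofactor(0,0).
Cofactor C_00 = (-1)^(0+0) * minor(0,0) = -3
Entry delta = -2 - -1 = -1
Det delta = -1 * -3 = 3
New det = 0 + 3 = 3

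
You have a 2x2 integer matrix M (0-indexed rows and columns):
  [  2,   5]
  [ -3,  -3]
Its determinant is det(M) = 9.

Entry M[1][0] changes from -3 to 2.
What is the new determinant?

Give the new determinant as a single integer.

Answer: -16

Derivation:
det is linear in row 1: changing M[1][0] by delta changes det by delta * cofactor(1,0).
Cofactor C_10 = (-1)^(1+0) * minor(1,0) = -5
Entry delta = 2 - -3 = 5
Det delta = 5 * -5 = -25
New det = 9 + -25 = -16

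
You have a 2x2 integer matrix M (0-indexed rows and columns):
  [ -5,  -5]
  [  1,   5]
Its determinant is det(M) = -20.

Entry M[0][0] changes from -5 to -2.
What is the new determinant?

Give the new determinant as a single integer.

Answer: -5

Derivation:
det is linear in row 0: changing M[0][0] by delta changes det by delta * cofactor(0,0).
Cofactor C_00 = (-1)^(0+0) * minor(0,0) = 5
Entry delta = -2 - -5 = 3
Det delta = 3 * 5 = 15
New det = -20 + 15 = -5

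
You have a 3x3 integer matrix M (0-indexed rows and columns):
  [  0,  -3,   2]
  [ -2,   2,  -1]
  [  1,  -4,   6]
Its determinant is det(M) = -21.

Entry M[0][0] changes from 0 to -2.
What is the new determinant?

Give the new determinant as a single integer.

Answer: -37

Derivation:
det is linear in row 0: changing M[0][0] by delta changes det by delta * cofactor(0,0).
Cofactor C_00 = (-1)^(0+0) * minor(0,0) = 8
Entry delta = -2 - 0 = -2
Det delta = -2 * 8 = -16
New det = -21 + -16 = -37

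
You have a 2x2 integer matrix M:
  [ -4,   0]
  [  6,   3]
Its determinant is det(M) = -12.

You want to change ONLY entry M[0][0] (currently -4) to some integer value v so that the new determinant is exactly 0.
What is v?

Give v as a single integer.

det is linear in entry M[0][0]: det = old_det + (v - -4) * C_00
Cofactor C_00 = 3
Want det = 0: -12 + (v - -4) * 3 = 0
  (v - -4) = 12 / 3 = 4
  v = -4 + (4) = 0

Answer: 0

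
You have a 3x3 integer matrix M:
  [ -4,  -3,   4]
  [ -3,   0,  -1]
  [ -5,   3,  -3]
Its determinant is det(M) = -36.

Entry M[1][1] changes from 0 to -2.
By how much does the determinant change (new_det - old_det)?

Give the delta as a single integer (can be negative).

Answer: -64

Derivation:
Cofactor C_11 = 32
Entry delta = -2 - 0 = -2
Det delta = entry_delta * cofactor = -2 * 32 = -64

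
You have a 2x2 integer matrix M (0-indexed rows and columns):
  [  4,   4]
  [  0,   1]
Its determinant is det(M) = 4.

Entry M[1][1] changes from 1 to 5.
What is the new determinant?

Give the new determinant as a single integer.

Answer: 20

Derivation:
det is linear in row 1: changing M[1][1] by delta changes det by delta * cofactor(1,1).
Cofactor C_11 = (-1)^(1+1) * minor(1,1) = 4
Entry delta = 5 - 1 = 4
Det delta = 4 * 4 = 16
New det = 4 + 16 = 20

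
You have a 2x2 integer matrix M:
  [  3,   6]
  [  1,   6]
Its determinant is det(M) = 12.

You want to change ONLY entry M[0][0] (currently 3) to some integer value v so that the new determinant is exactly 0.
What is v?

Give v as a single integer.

Answer: 1

Derivation:
det is linear in entry M[0][0]: det = old_det + (v - 3) * C_00
Cofactor C_00 = 6
Want det = 0: 12 + (v - 3) * 6 = 0
  (v - 3) = -12 / 6 = -2
  v = 3 + (-2) = 1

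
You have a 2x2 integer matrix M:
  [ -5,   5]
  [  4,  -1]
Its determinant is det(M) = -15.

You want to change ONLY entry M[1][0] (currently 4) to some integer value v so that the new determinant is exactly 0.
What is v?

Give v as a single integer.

Answer: 1

Derivation:
det is linear in entry M[1][0]: det = old_det + (v - 4) * C_10
Cofactor C_10 = -5
Want det = 0: -15 + (v - 4) * -5 = 0
  (v - 4) = 15 / -5 = -3
  v = 4 + (-3) = 1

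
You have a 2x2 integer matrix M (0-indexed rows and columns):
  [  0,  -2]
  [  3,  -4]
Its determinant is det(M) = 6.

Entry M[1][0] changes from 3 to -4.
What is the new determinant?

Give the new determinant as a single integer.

Answer: -8

Derivation:
det is linear in row 1: changing M[1][0] by delta changes det by delta * cofactor(1,0).
Cofactor C_10 = (-1)^(1+0) * minor(1,0) = 2
Entry delta = -4 - 3 = -7
Det delta = -7 * 2 = -14
New det = 6 + -14 = -8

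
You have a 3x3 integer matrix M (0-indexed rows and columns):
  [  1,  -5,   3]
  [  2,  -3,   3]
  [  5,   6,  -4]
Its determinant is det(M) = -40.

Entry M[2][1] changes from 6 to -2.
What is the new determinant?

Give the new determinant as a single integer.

det is linear in row 2: changing M[2][1] by delta changes det by delta * cofactor(2,1).
Cofactor C_21 = (-1)^(2+1) * minor(2,1) = 3
Entry delta = -2 - 6 = -8
Det delta = -8 * 3 = -24
New det = -40 + -24 = -64

Answer: -64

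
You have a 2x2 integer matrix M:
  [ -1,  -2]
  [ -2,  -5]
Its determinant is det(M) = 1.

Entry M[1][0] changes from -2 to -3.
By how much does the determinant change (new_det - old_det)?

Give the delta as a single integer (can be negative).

Cofactor C_10 = 2
Entry delta = -3 - -2 = -1
Det delta = entry_delta * cofactor = -1 * 2 = -2

Answer: -2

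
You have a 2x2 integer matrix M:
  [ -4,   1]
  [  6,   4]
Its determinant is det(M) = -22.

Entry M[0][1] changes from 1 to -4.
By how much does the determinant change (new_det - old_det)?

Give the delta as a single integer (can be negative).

Cofactor C_01 = -6
Entry delta = -4 - 1 = -5
Det delta = entry_delta * cofactor = -5 * -6 = 30

Answer: 30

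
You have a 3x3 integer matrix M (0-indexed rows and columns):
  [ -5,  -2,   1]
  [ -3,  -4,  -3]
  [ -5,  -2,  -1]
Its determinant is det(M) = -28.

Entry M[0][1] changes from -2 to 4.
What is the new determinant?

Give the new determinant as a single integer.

Answer: 44

Derivation:
det is linear in row 0: changing M[0][1] by delta changes det by delta * cofactor(0,1).
Cofactor C_01 = (-1)^(0+1) * minor(0,1) = 12
Entry delta = 4 - -2 = 6
Det delta = 6 * 12 = 72
New det = -28 + 72 = 44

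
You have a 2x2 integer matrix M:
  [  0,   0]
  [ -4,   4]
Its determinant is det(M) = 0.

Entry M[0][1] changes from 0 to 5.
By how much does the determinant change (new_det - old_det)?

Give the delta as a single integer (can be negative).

Answer: 20

Derivation:
Cofactor C_01 = 4
Entry delta = 5 - 0 = 5
Det delta = entry_delta * cofactor = 5 * 4 = 20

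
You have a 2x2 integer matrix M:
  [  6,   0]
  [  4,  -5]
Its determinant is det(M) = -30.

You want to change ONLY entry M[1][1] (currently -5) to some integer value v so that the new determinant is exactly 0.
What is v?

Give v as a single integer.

Answer: 0

Derivation:
det is linear in entry M[1][1]: det = old_det + (v - -5) * C_11
Cofactor C_11 = 6
Want det = 0: -30 + (v - -5) * 6 = 0
  (v - -5) = 30 / 6 = 5
  v = -5 + (5) = 0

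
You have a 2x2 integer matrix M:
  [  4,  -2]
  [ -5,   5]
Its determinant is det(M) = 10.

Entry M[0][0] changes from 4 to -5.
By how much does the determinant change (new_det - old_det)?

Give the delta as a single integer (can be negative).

Answer: -45

Derivation:
Cofactor C_00 = 5
Entry delta = -5 - 4 = -9
Det delta = entry_delta * cofactor = -9 * 5 = -45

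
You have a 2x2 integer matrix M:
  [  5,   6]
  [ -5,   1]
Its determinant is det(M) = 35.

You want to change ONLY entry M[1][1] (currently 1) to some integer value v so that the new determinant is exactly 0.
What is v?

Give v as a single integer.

det is linear in entry M[1][1]: det = old_det + (v - 1) * C_11
Cofactor C_11 = 5
Want det = 0: 35 + (v - 1) * 5 = 0
  (v - 1) = -35 / 5 = -7
  v = 1 + (-7) = -6

Answer: -6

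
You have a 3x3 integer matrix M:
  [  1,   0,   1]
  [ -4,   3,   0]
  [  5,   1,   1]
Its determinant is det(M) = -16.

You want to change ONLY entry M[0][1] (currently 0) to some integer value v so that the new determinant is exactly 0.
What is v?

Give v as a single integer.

Answer: 4

Derivation:
det is linear in entry M[0][1]: det = old_det + (v - 0) * C_01
Cofactor C_01 = 4
Want det = 0: -16 + (v - 0) * 4 = 0
  (v - 0) = 16 / 4 = 4
  v = 0 + (4) = 4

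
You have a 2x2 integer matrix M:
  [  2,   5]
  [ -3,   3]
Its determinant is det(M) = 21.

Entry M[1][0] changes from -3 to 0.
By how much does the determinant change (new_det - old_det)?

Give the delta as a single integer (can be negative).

Answer: -15

Derivation:
Cofactor C_10 = -5
Entry delta = 0 - -3 = 3
Det delta = entry_delta * cofactor = 3 * -5 = -15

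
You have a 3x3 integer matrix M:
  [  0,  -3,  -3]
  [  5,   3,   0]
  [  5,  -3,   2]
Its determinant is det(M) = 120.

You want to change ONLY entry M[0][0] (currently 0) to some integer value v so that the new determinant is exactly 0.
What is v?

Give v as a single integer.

Answer: -20

Derivation:
det is linear in entry M[0][0]: det = old_det + (v - 0) * C_00
Cofactor C_00 = 6
Want det = 0: 120 + (v - 0) * 6 = 0
  (v - 0) = -120 / 6 = -20
  v = 0 + (-20) = -20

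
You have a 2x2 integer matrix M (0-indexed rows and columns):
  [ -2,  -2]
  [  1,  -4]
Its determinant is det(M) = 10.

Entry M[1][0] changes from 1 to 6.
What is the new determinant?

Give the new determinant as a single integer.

det is linear in row 1: changing M[1][0] by delta changes det by delta * cofactor(1,0).
Cofactor C_10 = (-1)^(1+0) * minor(1,0) = 2
Entry delta = 6 - 1 = 5
Det delta = 5 * 2 = 10
New det = 10 + 10 = 20

Answer: 20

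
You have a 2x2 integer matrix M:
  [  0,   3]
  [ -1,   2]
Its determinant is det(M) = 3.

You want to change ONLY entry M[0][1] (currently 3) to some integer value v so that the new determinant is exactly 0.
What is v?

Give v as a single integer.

det is linear in entry M[0][1]: det = old_det + (v - 3) * C_01
Cofactor C_01 = 1
Want det = 0: 3 + (v - 3) * 1 = 0
  (v - 3) = -3 / 1 = -3
  v = 3 + (-3) = 0

Answer: 0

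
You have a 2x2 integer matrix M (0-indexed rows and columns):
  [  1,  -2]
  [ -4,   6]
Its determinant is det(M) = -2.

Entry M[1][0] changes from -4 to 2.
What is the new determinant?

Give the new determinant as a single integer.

Answer: 10

Derivation:
det is linear in row 1: changing M[1][0] by delta changes det by delta * cofactor(1,0).
Cofactor C_10 = (-1)^(1+0) * minor(1,0) = 2
Entry delta = 2 - -4 = 6
Det delta = 6 * 2 = 12
New det = -2 + 12 = 10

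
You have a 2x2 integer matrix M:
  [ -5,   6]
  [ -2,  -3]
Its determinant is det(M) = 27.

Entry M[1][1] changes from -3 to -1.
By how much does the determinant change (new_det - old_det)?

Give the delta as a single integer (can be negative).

Answer: -10

Derivation:
Cofactor C_11 = -5
Entry delta = -1 - -3 = 2
Det delta = entry_delta * cofactor = 2 * -5 = -10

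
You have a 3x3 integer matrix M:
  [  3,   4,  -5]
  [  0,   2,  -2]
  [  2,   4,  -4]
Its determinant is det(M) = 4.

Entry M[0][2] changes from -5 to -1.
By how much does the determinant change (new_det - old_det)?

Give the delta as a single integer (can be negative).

Answer: -16

Derivation:
Cofactor C_02 = -4
Entry delta = -1 - -5 = 4
Det delta = entry_delta * cofactor = 4 * -4 = -16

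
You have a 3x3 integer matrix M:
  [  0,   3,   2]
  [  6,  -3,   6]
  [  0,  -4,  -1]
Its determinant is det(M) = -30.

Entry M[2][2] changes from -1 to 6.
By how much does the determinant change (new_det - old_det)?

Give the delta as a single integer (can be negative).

Answer: -126

Derivation:
Cofactor C_22 = -18
Entry delta = 6 - -1 = 7
Det delta = entry_delta * cofactor = 7 * -18 = -126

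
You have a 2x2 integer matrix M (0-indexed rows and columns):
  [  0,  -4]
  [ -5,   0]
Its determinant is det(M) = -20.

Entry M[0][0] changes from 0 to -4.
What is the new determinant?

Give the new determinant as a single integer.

Answer: -20

Derivation:
det is linear in row 0: changing M[0][0] by delta changes det by delta * cofactor(0,0).
Cofactor C_00 = (-1)^(0+0) * minor(0,0) = 0
Entry delta = -4 - 0 = -4
Det delta = -4 * 0 = 0
New det = -20 + 0 = -20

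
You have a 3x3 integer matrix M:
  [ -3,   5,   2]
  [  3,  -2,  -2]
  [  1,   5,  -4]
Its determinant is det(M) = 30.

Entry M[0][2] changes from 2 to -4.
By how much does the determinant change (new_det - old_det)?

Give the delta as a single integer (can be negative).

Answer: -102

Derivation:
Cofactor C_02 = 17
Entry delta = -4 - 2 = -6
Det delta = entry_delta * cofactor = -6 * 17 = -102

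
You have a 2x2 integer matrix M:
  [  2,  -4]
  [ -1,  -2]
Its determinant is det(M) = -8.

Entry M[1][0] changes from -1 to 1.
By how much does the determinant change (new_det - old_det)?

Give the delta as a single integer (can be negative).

Cofactor C_10 = 4
Entry delta = 1 - -1 = 2
Det delta = entry_delta * cofactor = 2 * 4 = 8

Answer: 8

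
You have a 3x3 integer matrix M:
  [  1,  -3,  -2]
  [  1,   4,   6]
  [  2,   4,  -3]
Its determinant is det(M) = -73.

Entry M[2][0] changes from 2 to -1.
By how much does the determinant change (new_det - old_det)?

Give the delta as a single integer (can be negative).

Answer: 30

Derivation:
Cofactor C_20 = -10
Entry delta = -1 - 2 = -3
Det delta = entry_delta * cofactor = -3 * -10 = 30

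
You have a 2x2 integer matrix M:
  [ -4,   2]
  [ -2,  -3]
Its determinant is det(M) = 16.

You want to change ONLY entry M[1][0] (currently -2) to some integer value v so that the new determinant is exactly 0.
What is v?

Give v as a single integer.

Answer: 6

Derivation:
det is linear in entry M[1][0]: det = old_det + (v - -2) * C_10
Cofactor C_10 = -2
Want det = 0: 16 + (v - -2) * -2 = 0
  (v - -2) = -16 / -2 = 8
  v = -2 + (8) = 6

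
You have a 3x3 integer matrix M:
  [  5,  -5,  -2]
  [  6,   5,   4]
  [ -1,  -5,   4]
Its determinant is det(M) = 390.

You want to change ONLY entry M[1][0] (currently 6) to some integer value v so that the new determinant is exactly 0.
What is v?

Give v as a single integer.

Answer: -7

Derivation:
det is linear in entry M[1][0]: det = old_det + (v - 6) * C_10
Cofactor C_10 = 30
Want det = 0: 390 + (v - 6) * 30 = 0
  (v - 6) = -390 / 30 = -13
  v = 6 + (-13) = -7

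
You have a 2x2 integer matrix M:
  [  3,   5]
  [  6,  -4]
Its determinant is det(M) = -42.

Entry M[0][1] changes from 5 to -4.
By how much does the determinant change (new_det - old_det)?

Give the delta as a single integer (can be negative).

Cofactor C_01 = -6
Entry delta = -4 - 5 = -9
Det delta = entry_delta * cofactor = -9 * -6 = 54

Answer: 54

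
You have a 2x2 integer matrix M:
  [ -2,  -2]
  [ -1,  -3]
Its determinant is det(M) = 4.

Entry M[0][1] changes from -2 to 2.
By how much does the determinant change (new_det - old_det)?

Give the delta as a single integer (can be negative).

Cofactor C_01 = 1
Entry delta = 2 - -2 = 4
Det delta = entry_delta * cofactor = 4 * 1 = 4

Answer: 4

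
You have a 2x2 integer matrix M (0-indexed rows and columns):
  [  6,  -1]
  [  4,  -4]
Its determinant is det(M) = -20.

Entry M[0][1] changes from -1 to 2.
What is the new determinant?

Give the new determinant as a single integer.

det is linear in row 0: changing M[0][1] by delta changes det by delta * cofactor(0,1).
Cofactor C_01 = (-1)^(0+1) * minor(0,1) = -4
Entry delta = 2 - -1 = 3
Det delta = 3 * -4 = -12
New det = -20 + -12 = -32

Answer: -32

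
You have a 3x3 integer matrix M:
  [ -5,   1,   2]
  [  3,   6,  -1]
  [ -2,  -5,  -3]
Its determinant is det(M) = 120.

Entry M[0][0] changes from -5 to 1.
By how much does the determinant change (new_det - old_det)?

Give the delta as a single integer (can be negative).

Cofactor C_00 = -23
Entry delta = 1 - -5 = 6
Det delta = entry_delta * cofactor = 6 * -23 = -138

Answer: -138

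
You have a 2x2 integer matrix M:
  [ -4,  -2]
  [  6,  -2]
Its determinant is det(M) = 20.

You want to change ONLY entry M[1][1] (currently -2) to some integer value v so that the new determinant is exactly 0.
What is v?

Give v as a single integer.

Answer: 3

Derivation:
det is linear in entry M[1][1]: det = old_det + (v - -2) * C_11
Cofactor C_11 = -4
Want det = 0: 20 + (v - -2) * -4 = 0
  (v - -2) = -20 / -4 = 5
  v = -2 + (5) = 3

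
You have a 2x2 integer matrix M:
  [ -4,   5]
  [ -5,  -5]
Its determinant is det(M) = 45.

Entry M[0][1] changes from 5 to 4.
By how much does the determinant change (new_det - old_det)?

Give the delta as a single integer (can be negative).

Cofactor C_01 = 5
Entry delta = 4 - 5 = -1
Det delta = entry_delta * cofactor = -1 * 5 = -5

Answer: -5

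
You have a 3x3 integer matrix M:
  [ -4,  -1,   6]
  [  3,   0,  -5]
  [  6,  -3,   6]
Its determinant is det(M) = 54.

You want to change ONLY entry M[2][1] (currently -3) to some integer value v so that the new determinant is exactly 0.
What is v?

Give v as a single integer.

det is linear in entry M[2][1]: det = old_det + (v - -3) * C_21
Cofactor C_21 = -2
Want det = 0: 54 + (v - -3) * -2 = 0
  (v - -3) = -54 / -2 = 27
  v = -3 + (27) = 24

Answer: 24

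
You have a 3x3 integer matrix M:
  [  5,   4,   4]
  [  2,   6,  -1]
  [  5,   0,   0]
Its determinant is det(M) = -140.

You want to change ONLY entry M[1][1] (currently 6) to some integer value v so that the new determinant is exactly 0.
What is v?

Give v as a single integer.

det is linear in entry M[1][1]: det = old_det + (v - 6) * C_11
Cofactor C_11 = -20
Want det = 0: -140 + (v - 6) * -20 = 0
  (v - 6) = 140 / -20 = -7
  v = 6 + (-7) = -1

Answer: -1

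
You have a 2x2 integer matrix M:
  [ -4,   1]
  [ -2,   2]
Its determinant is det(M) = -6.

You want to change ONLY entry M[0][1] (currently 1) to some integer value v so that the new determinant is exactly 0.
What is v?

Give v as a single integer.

Answer: 4

Derivation:
det is linear in entry M[0][1]: det = old_det + (v - 1) * C_01
Cofactor C_01 = 2
Want det = 0: -6 + (v - 1) * 2 = 0
  (v - 1) = 6 / 2 = 3
  v = 1 + (3) = 4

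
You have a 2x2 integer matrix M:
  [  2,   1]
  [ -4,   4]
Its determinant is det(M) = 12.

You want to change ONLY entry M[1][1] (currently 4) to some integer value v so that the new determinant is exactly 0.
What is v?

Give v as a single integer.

Answer: -2

Derivation:
det is linear in entry M[1][1]: det = old_det + (v - 4) * C_11
Cofactor C_11 = 2
Want det = 0: 12 + (v - 4) * 2 = 0
  (v - 4) = -12 / 2 = -6
  v = 4 + (-6) = -2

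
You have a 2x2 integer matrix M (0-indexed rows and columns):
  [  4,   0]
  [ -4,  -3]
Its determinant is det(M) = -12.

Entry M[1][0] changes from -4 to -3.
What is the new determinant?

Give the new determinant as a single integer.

det is linear in row 1: changing M[1][0] by delta changes det by delta * cofactor(1,0).
Cofactor C_10 = (-1)^(1+0) * minor(1,0) = 0
Entry delta = -3 - -4 = 1
Det delta = 1 * 0 = 0
New det = -12 + 0 = -12

Answer: -12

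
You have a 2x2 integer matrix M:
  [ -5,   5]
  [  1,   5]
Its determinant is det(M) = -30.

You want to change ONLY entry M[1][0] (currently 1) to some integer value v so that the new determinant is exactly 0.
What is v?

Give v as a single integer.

Answer: -5

Derivation:
det is linear in entry M[1][0]: det = old_det + (v - 1) * C_10
Cofactor C_10 = -5
Want det = 0: -30 + (v - 1) * -5 = 0
  (v - 1) = 30 / -5 = -6
  v = 1 + (-6) = -5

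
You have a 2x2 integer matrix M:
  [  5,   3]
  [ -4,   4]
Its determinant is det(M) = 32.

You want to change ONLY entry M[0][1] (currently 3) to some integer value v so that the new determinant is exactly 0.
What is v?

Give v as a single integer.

Answer: -5

Derivation:
det is linear in entry M[0][1]: det = old_det + (v - 3) * C_01
Cofactor C_01 = 4
Want det = 0: 32 + (v - 3) * 4 = 0
  (v - 3) = -32 / 4 = -8
  v = 3 + (-8) = -5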